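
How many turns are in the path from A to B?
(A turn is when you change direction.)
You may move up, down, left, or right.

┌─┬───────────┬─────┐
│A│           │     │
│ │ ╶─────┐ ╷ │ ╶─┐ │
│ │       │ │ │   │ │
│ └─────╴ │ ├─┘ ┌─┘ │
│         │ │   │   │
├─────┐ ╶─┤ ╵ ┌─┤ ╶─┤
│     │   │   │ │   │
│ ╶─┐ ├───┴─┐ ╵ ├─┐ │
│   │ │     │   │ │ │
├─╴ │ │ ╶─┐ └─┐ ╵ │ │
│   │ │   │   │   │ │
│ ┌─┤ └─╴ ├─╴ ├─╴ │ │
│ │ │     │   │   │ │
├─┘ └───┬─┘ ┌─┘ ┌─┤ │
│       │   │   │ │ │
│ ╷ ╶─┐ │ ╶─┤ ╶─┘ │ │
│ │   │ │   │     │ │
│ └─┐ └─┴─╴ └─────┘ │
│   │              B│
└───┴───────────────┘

Directions: down, down, right, right, right, right, up, left, left, left, up, right, right, right, right, down, down, down, right, up, right, up, up, right, right, down, down, left, down, right, down, down, down, down, down, down
Number of turns: 16

Solution:

┌─┬───────────┬─────┐
│A│↱ → → → ↓  │↱ → ↓│
│ │ ╶─────┐ ╷ │ ╶─┐ │
│↓│↑ ← ← ↰│↓│ │↑  │↓│
│ └─────╴ │ ├─┘ ┌─┘ │
│↳ → → → ↑│↓│↱ ↑│↓ ↲│
├─────┐ ╶─┤ ╵ ┌─┤ ╶─┤
│     │   │↳ ↑│ │↳ ↓│
│ ╶─┐ ├───┴─┐ ╵ ├─┐ │
│   │ │     │   │ │↓│
├─╴ │ │ ╶─┐ └─┐ ╵ │ │
│   │ │   │   │   │↓│
│ ┌─┤ └─╴ ├─╴ ├─╴ │ │
│ │ │     │   │   │↓│
├─┘ └───┬─┘ ┌─┘ ┌─┤ │
│       │   │   │ │↓│
│ ╷ ╶─┐ │ ╶─┤ ╶─┘ │ │
│ │   │ │   │     │↓│
│ └─┐ └─┴─╴ └─────┘ │
│   │              B│
└───┴───────────────┘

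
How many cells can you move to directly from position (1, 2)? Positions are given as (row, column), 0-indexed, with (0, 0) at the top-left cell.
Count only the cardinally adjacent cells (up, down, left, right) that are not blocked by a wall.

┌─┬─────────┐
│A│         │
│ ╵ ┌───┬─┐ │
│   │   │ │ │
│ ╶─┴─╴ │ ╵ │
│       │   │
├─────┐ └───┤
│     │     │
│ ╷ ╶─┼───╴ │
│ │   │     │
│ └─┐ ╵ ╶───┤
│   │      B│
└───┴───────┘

Checking passable neighbors of (1, 2):
Neighbors: (1, 3)
Count: 1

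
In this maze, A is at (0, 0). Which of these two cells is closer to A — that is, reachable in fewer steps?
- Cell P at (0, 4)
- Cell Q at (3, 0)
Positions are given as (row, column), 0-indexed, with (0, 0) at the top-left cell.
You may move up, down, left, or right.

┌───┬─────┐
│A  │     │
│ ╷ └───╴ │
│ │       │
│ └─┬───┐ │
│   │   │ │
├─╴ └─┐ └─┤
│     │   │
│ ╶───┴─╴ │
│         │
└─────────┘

Shortest path A → P at (0, 4): 6 steps
Shortest path A → Q at (3, 0): 5 steps

Q is closer (5 steps vs 6 steps).

Path to P:

┌───┬─────┐
│A ↓│    P│
│ ╷ └───╴ │
│ │↳ → → ↑│
│ └─┬───┐ │
│   │   │ │
├─╴ └─┐ └─┤
│     │   │
│ ╶───┴─╴ │
│         │
└─────────┘

Path to Q:

┌───┬─────┐
│A  │     │
│ ╷ └───╴ │
│↓│       │
│ └─┬───┐ │
│↳ ↓│   │ │
├─╴ └─┐ └─┤
│Q ↲  │   │
│ ╶───┴─╴ │
│         │
└─────────┘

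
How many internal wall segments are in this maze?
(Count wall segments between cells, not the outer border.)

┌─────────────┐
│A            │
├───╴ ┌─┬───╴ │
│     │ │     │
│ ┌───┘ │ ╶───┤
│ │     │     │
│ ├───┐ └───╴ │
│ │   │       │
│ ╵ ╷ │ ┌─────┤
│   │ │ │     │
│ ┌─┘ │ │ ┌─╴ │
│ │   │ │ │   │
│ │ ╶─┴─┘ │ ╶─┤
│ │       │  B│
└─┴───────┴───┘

Counting internal wall segments:
Total internal walls: 36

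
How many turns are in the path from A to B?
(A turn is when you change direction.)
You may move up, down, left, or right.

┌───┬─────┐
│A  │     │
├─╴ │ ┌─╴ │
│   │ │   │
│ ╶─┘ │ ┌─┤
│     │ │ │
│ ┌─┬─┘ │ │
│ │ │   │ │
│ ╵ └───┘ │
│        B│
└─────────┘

Directions: right, down, left, down, down, down, right, right, right, right
Number of turns: 4

Solution:

┌───┬─────┐
│A ↓│     │
├─╴ │ ┌─╴ │
│↓ ↲│ │   │
│ ╶─┘ │ ┌─┤
│↓    │ │ │
│ ┌─┬─┘ │ │
│↓│ │   │ │
│ ╵ └───┘ │
│↳ → → → B│
└─────────┘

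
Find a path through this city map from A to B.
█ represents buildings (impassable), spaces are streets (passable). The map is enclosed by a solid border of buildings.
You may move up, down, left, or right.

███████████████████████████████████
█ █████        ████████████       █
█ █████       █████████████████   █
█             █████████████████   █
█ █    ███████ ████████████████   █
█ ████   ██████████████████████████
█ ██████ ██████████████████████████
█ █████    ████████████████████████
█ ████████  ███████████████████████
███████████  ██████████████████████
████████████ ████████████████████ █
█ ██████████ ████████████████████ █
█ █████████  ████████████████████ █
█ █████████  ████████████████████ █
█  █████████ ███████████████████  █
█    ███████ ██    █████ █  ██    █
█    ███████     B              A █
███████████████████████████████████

Finding the shortest path from A to B:
Movement: cardinal only
Path length: 15 steps
Directions: left → left → left → left → left → left → left → left → left → left → left → left → left → left → left

Solution:

███████████████████████████████████
█ █████        ████████████       █
█ █████       █████████████████   █
█             █████████████████   █
█ █    ███████ ████████████████   █
█ ████   ██████████████████████████
█ ██████ ██████████████████████████
█ █████    ████████████████████████
█ ████████  ███████████████████████
███████████  ██████████████████████
████████████ ████████████████████ █
█ ██████████ ████████████████████ █
█ █████████  ████████████████████ █
█ █████████  ████████████████████ █
█  █████████ ███████████████████  █
█    ███████ ██    █████ █  ██    █
█    ███████     B←←←←←←←←←←←←←←A █
███████████████████████████████████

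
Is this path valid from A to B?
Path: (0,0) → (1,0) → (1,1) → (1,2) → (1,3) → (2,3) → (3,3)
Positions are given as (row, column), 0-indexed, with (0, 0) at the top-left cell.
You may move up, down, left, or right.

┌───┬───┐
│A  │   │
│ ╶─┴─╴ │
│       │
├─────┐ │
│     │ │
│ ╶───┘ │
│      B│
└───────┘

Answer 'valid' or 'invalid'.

Checking path validity:
Result: All consecutive moves are passable.

valid

Correct solution:

┌───┬───┐
│A  │   │
│ ╶─┴─╴ │
│↳ → → ↓│
├─────┐ │
│     │↓│
│ ╶───┘ │
│      B│
└───────┘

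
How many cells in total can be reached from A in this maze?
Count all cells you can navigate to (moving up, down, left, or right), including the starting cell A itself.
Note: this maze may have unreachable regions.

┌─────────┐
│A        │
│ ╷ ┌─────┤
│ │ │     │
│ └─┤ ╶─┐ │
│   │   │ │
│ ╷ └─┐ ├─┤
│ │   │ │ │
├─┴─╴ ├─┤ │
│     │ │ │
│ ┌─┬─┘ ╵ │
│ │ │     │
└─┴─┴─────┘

Using BFS/flood-fill to find all reachable cells from A:
Maze size: 6 × 5 = 30 total cells
14 cell(s) are walled off and cannot be reached from A.
Reachable cells: 16

Reachable region (· marks reachable cells):

┌─────────┐
│A · · · ·│
│ ╷ ┌─────┤
│·│·│     │
│ └─┤ ╶─┐ │
│· ·│   │ │
│ ╷ └─┐ ├─┤
│·│· ·│ │ │
├─┴─╴ ├─┤ │
│· · ·│ │ │
│ ┌─┬─┘ ╵ │
│·│ │     │
└─┴─┴─────┘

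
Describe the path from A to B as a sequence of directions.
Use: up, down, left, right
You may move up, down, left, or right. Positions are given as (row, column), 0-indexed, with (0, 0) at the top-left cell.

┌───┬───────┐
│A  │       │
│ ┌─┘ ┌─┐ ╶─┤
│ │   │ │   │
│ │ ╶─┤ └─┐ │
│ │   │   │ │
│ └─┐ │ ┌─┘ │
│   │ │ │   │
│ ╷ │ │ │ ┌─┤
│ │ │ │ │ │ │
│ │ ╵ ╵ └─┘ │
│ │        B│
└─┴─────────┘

Finding the path and converting it to directions:
Path through cells: (0,0) → (1,0) → (2,0) → (3,0) → (3,1) → (4,1) → (5,1) → (5,2) → (5,3) → (5,4) → (5,5)
Directions: down, down, down, right, down, down, right, right, right, right

Solution:

┌───┬───────┐
│A  │       │
│ ┌─┘ ┌─┐ ╶─┤
│↓│   │ │   │
│ │ ╶─┤ └─┐ │
│↓│   │   │ │
│ └─┐ │ ┌─┘ │
│↳ ↓│ │ │   │
│ ╷ │ │ │ ┌─┤
│ │↓│ │ │ │ │
│ │ ╵ ╵ └─┘ │
│ │↳ → → → B│
└─┴─────────┘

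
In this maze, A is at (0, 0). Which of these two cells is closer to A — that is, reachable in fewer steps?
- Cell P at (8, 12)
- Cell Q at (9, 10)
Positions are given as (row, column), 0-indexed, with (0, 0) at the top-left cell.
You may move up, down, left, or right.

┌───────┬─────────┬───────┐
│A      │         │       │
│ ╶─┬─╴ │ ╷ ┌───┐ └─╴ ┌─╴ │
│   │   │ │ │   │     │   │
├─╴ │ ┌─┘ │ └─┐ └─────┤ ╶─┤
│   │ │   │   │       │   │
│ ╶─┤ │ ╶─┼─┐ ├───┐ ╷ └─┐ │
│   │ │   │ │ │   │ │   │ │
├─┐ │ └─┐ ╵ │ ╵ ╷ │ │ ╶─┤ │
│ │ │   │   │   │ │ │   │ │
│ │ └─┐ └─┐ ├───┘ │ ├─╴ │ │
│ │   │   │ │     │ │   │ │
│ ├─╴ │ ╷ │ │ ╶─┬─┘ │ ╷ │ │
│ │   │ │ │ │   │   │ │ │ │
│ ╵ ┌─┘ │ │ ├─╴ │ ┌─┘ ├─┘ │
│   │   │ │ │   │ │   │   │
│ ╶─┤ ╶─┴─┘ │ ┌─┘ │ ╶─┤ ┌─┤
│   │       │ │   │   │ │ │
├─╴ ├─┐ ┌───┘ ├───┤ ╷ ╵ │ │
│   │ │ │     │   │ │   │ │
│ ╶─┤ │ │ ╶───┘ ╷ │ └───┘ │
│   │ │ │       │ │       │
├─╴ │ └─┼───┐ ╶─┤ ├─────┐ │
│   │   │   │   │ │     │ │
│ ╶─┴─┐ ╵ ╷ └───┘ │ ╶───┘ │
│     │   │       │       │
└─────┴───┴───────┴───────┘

Shortest path A → P at (8, 12): 60 steps
Shortest path A → Q at (9, 10): 51 steps

Q is closer (51 steps vs 60 steps).

Path to P:

┌───────┬─────────┬───────┐
│A → → ↓│↱ → → → ↓│  ↱ → ↓│
│ ╶─┬─╴ │ ╷ ┌───┐ └─╴ ┌─╴ │
│   │↓ ↲│↑│ │   │↳ → ↑│↓ ↲│
├─╴ │ ┌─┘ │ └─┐ └─────┤ ╶─┤
│   │↓│↱ ↑│   │       │↳ ↓│
│ ╶─┤ │ ╶─┼─┐ ├───┐ ╷ └─┐ │
│   │↓│↑ ↰│ │ │   │ │   │↓│
├─┐ │ └─┐ ╵ │ ╵ ╷ │ │ ╶─┤ │
│ │ │↳ ↓│↑ ↰│   │ │ │   │↓│
│ │ └─┐ └─┐ ├───┘ │ ├─╴ │ │
│ │   │↓  │↑│     │ │   │↓│
│ ├─╴ │ ╷ │ │ ╶─┬─┘ │ ╷ │ │
│ │   │↓│ │↑│   │   │ │ │↓│
│ ╵ ┌─┘ │ │ ├─╴ │ ┌─┘ ├─┘ │
│   │↓ ↲│ │↑│   │ │   │↓ ↲│
│ ╶─┤ ╶─┴─┘ │ ┌─┘ │ ╶─┤ ┌─┤
│   │↳ → → ↑│ │   │↓ ↰│↓│P│
├─╴ ├─┐ ┌───┘ ├───┤ ╷ ╵ │ │
│   │ │ │     │   │↓│↑ ↲│↑│
│ ╶─┤ │ │ ╶───┘ ╷ │ └───┘ │
│   │ │ │       │ │↳ → → ↑│
├─╴ │ └─┼───┐ ╶─┤ ├─────┐ │
│   │   │   │   │ │     │ │
│ ╶─┴─┐ ╵ ╷ └───┘ │ ╶───┘ │
│     │   │       │       │
└─────┴───┴───────┴───────┘

Path to Q:

┌───────┬─────────┬───────┐
│A → → ↓│↱ → → → ↓│  ↱ → ↓│
│ ╶─┬─╴ │ ╷ ┌───┐ └─╴ ┌─╴ │
│   │↓ ↲│↑│ │   │↳ → ↑│↓ ↲│
├─╴ │ ┌─┘ │ └─┐ └─────┤ ╶─┤
│   │↓│↱ ↑│   │       │↳ ↓│
│ ╶─┤ │ ╶─┼─┐ ├───┐ ╷ └─┐ │
│   │↓│↑ ↰│ │ │   │ │   │↓│
├─┐ │ └─┐ ╵ │ ╵ ╷ │ │ ╶─┤ │
│ │ │↳ ↓│↑ ↰│   │ │ │   │↓│
│ │ └─┐ └─┐ ├───┘ │ ├─╴ │ │
│ │   │↓  │↑│     │ │   │↓│
│ ├─╴ │ ╷ │ │ ╶─┬─┘ │ ╷ │ │
│ │   │↓│ │↑│   │   │ │ │↓│
│ ╵ ┌─┘ │ │ ├─╴ │ ┌─┘ ├─┘ │
│   │↓ ↲│ │↑│   │ │   │↓ ↲│
│ ╶─┤ ╶─┴─┘ │ ┌─┘ │ ╶─┤ ┌─┤
│   │↳ → → ↑│ │   │   │↓│ │
├─╴ ├─┐ ┌───┘ ├───┤ ╷ ╵ │ │
│   │ │ │     │   │ │Q ↲│ │
│ ╶─┤ │ │ ╶───┘ ╷ │ └───┘ │
│   │ │ │       │ │       │
├─╴ │ └─┼───┐ ╶─┤ ├─────┐ │
│   │   │   │   │ │     │ │
│ ╶─┴─┐ ╵ ╷ └───┘ │ ╶───┘ │
│     │   │       │       │
└─────┴───┴───────┴───────┘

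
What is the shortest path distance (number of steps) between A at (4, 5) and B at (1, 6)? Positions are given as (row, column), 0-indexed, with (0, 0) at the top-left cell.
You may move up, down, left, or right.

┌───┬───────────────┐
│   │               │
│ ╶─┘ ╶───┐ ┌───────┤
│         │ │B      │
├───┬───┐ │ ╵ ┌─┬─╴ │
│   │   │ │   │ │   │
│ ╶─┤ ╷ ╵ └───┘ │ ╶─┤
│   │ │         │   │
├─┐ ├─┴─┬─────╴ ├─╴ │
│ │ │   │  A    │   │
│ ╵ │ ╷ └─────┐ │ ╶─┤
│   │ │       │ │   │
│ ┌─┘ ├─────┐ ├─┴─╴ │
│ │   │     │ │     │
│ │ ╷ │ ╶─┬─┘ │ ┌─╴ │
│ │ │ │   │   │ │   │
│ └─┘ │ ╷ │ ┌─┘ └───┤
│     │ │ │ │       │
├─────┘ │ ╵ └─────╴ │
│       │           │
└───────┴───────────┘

Finding path from (4, 5) to (1, 6):
Path: (4,5) → (4,6) → (4,7) → (3,7) → (3,6) → (3,5) → (3,4) → (2,4) → (1,4) → (1,3) → (1,2) → (0,2) → (0,3) → (0,4) → (0,5) → (1,5) → (2,5) → (2,6) → (1,6)
Distance: 18 steps

Solution:

┌───┬───────────────┐
│   │↱ → → ↓        │
│ ╶─┘ ╶───┐ ┌───────┤
│    ↑ ← ↰│↓│B      │
├───┬───┐ │ ╵ ┌─┬─╴ │
│   │   │↑│↳ ↑│ │   │
│ ╶─┤ ╷ ╵ └───┘ │ ╶─┤
│   │ │  ↑ ← ← ↰│   │
├─┐ ├─┴─┬─────╴ ├─╴ │
│ │ │   │  A → ↑│   │
│ ╵ │ ╷ └─────┐ │ ╶─┤
│   │ │       │ │   │
│ ┌─┘ ├─────┐ ├─┴─╴ │
│ │   │     │ │     │
│ │ ╷ │ ╶─┬─┘ │ ┌─╴ │
│ │ │ │   │   │ │   │
│ └─┘ │ ╷ │ ┌─┘ └───┤
│     │ │ │ │       │
├─────┘ │ ╵ └─────╴ │
│       │           │
└───────┴───────────┘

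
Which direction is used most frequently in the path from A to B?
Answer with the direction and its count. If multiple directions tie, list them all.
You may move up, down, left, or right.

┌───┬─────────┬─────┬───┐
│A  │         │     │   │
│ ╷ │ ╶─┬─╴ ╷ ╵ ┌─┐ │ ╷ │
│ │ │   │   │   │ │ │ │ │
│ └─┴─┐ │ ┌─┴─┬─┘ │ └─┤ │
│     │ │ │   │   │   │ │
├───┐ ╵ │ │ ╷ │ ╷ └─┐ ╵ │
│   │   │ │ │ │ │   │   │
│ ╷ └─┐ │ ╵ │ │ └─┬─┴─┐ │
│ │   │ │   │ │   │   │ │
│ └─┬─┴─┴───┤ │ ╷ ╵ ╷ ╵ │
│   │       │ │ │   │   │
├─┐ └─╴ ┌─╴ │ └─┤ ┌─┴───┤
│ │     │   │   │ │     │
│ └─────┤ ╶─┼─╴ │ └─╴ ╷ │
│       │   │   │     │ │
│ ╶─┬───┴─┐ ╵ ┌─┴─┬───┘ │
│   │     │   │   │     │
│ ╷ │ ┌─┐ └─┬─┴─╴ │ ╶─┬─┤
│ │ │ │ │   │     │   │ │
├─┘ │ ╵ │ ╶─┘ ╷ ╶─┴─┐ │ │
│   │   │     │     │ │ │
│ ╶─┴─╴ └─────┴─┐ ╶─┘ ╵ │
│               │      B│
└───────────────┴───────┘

Directions: down, down, right, right, down, right, up, up, left, up, right, right, right, right, down, right, up, right, right, down, down, right, down, right, down, down, left, up, left, down, left, down, down, right, right, up, right, down, down, left, left, down, right, down, down, right
Counts: {'down': 17, 'right': 17, 'up': 6, 'left': 6}
Most common: down and right (tied at 17 times each)

Solution:

┌───┬─────────┬─────┬───┐
│A  │↱ → → → ↓│↱ → ↓│   │
│ ╷ │ ╶─┬─╴ ╷ ╵ ┌─┐ │ ╷ │
│↓│ │↑ ↰│   │↳ ↑│ │↓│ │ │
│ └─┴─┐ │ ┌─┴─┬─┘ │ └─┤ │
│↳ → ↓│↑│ │   │   │↳ ↓│ │
├───┐ ╵ │ │ ╷ │ ╷ └─┐ ╵ │
│   │↳ ↑│ │ │ │ │   │↳ ↓│
│ ╷ └─┐ │ ╵ │ │ └─┬─┴─┐ │
│ │   │ │   │ │   │↓ ↰│↓│
│ └─┬─┴─┴───┤ │ ╷ ╵ ╷ ╵ │
│   │       │ │ │↓ ↲│↑ ↲│
├─┐ └─╴ ┌─╴ │ └─┤ ┌─┴───┤
│ │     │   │   │↓│  ↱ ↓│
│ └─────┤ ╶─┼─╴ │ └─╴ ╷ │
│       │   │   │↳ → ↑│↓│
│ ╶─┬───┴─┐ ╵ ┌─┴─┬───┘ │
│   │     │   │   │↓ ← ↲│
│ ╷ │ ┌─┐ └─┬─┴─╴ │ ╶─┬─┤
│ │ │ │ │   │     │↳ ↓│ │
├─┘ │ ╵ │ ╶─┘ ╷ ╶─┴─┐ │ │
│   │   │     │     │↓│ │
│ ╶─┴─╴ └─────┴─┐ ╶─┘ ╵ │
│               │    ↳ B│
└───────────────┴───────┘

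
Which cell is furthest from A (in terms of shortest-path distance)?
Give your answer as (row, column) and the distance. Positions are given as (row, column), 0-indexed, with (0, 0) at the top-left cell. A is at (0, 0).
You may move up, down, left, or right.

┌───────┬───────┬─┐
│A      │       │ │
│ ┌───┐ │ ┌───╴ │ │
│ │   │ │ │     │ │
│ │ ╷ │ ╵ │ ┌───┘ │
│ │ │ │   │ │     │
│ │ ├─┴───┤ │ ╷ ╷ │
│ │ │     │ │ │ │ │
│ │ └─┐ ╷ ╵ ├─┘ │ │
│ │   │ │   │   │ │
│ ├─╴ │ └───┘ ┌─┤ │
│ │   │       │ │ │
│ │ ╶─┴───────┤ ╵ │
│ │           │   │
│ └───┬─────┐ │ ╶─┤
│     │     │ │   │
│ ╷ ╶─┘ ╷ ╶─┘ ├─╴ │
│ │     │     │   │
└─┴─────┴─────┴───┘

Computing BFS distances from A to all cells:
Furthest cell: (8, 7)
Distance: 39 steps

Path from A to the furthest cell:

┌───────┬───────┬─┐
│A → → ↓│↱ → → ↓│ │
│ ┌───┐ │ ┌───╴ │ │
│ │   │↓│↑│↓ ← ↲│ │
│ │ ╷ │ ╵ │ ┌───┘ │
│ │ │ │↳ ↑│↓│  ↱ ↓│
│ │ ├─┴───┤ │ ╷ ╷ │
│ │ │  ↓ ↰│↓│ │↑│↓│
│ │ └─┐ ╷ ╵ ├─┘ │ │
│ │   │↓│↑ ↲│↱ ↑│↓│
│ ├─╴ │ └───┘ ┌─┤ │
│ │   │↳ → → ↑│ │↓│
│ │ ╶─┴───────┤ ╵ │
│ │           │↓ ↲│
│ └───┬─────┐ │ ╶─┤
│     │     │ │↳ ↓│
│ ╷ ╶─┘ ╷ ╶─┘ ├─╴ │
│ │     │     │B ↲│
└─┴─────┴─────┴───┘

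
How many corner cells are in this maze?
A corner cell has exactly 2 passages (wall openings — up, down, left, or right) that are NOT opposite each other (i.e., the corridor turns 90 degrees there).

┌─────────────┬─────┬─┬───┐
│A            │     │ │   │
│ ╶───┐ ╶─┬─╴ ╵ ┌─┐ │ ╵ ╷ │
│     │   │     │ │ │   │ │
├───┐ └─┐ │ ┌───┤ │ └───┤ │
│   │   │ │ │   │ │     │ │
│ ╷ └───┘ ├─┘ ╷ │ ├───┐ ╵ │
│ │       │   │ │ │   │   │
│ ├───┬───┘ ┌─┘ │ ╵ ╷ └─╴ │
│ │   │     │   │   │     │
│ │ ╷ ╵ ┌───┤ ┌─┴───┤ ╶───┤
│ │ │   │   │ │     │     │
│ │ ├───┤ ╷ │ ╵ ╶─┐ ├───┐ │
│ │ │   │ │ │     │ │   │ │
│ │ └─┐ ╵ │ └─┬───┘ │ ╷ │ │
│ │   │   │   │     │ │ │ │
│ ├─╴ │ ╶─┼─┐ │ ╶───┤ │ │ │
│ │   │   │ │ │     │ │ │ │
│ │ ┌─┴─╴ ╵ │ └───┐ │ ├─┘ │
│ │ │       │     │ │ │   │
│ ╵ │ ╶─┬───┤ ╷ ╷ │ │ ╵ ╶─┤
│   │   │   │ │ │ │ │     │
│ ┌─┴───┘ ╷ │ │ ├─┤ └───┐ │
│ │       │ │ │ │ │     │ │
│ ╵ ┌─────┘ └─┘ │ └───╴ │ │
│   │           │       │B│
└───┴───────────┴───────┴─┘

Counting corner cells (2 non-opposite passages):
Total corners: 82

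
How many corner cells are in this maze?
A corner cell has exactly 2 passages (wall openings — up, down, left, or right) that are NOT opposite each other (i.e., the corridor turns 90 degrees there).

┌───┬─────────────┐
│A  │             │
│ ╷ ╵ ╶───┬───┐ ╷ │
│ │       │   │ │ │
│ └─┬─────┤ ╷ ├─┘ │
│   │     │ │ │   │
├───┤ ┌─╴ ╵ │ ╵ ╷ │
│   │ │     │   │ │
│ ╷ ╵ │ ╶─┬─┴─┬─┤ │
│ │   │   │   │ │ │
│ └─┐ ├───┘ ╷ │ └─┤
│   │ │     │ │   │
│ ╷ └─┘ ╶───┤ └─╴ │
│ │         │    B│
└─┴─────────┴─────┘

Counting corner cells (2 non-opposite passages):
Total corners: 29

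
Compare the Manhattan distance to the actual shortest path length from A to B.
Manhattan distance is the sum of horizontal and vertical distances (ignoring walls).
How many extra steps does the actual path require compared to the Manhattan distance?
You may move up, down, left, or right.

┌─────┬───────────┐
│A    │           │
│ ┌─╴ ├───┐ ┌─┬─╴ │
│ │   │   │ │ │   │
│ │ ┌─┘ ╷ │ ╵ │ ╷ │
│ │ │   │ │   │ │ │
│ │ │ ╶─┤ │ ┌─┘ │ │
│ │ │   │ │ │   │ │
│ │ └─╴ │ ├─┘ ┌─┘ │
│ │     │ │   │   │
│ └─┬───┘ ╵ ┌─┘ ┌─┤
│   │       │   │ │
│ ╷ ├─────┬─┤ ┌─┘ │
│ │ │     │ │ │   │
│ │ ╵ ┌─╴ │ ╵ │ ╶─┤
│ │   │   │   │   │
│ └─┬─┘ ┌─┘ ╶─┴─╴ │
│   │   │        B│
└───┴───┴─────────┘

Manhattan distance: |8 - 0| + |8 - 0| = 16
Actual path length: 40
Extra steps: 40 - 16 = 24

Solution:

┌─────┬───────────┐
│A → ↓│           │
│ ┌─╴ ├───┐ ┌─┬─╴ │
│ │↓ ↲│↱ ↓│ │ │↱ ↓│
│ │ ┌─┘ ╷ │ ╵ │ ╷ │
│ │↓│↱ ↑│↓│   │↑│↓│
│ │ │ ╶─┤ │ ┌─┘ │ │
│ │↓│↑ ↰│↓│ │↱ ↑│↓│
│ │ └─╴ │ ├─┘ ┌─┘ │
│ │↳ → ↑│↓│↱ ↑│↓ ↲│
│ └─┬───┘ ╵ ┌─┘ ┌─┤
│   │    ↳ ↑│↓ ↲│ │
│ ╷ ├─────┬─┤ ┌─┘ │
│ │ │     │ │↓│   │
│ │ ╵ ┌─╴ │ ╵ │ ╶─┤
│ │   │   │↓ ↲│   │
│ └─┬─┘ ┌─┘ ╶─┴─╴ │
│   │   │  ↳ → → B│
└───┴───┴─────────┘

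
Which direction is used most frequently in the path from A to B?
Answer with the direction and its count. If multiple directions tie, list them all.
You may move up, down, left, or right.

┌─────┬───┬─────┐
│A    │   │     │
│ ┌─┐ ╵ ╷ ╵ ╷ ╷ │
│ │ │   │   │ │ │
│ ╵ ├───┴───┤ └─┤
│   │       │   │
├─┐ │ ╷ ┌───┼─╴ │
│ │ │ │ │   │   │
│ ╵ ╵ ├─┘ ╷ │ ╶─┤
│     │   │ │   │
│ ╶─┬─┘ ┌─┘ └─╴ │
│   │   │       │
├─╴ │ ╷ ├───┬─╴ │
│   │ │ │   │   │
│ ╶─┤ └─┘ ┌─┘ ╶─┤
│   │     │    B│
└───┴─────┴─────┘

Directions: right, right, down, right, up, right, down, right, up, right, down, down, right, down, left, down, right, down, down, left, down, right
Counts: {'right': 9, 'down': 9, 'up': 2, 'left': 2}
Most common: down and right (tied at 9 times each)

Solution:

┌─────┬───┬─────┐
│A → ↓│↱ ↓│↱ ↓  │
│ ┌─┐ ╵ ╷ ╵ ╷ ╷ │
│ │ │↳ ↑│↳ ↑│↓│ │
│ ╵ ├───┴───┤ └─┤
│   │       │↳ ↓│
├─┐ │ ╷ ┌───┼─╴ │
│ │ │ │ │   │↓ ↲│
│ ╵ ╵ ├─┘ ╷ │ ╶─┤
│     │   │ │↳ ↓│
│ ╶─┬─┘ ┌─┘ └─╴ │
│   │   │      ↓│
├─╴ │ ╷ ├───┬─╴ │
│   │ │ │   │↓ ↲│
│ ╶─┤ └─┘ ┌─┘ ╶─┤
│   │     │  ↳ B│
└───┴─────┴─────┘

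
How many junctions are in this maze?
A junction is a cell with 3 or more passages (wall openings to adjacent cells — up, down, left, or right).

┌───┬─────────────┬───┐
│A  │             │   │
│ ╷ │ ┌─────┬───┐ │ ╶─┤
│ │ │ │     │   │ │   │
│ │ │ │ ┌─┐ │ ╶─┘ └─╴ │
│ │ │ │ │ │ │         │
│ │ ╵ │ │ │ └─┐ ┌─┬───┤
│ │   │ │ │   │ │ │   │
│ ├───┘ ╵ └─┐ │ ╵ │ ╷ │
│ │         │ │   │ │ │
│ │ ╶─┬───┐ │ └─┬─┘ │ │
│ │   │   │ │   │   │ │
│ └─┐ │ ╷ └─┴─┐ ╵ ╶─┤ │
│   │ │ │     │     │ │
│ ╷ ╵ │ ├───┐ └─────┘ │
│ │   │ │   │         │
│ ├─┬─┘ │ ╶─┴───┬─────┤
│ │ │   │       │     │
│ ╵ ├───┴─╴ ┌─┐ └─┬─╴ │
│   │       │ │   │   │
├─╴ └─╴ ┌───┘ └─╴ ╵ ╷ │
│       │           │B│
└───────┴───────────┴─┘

Checking each cell for number of passages:

Junctions found (3+ passages):
  (2, 7): 3 passages
  (2, 8): 3 passages
  (4, 3): 3 passages
  (4, 4): 3 passages
  (6, 0): 3 passages
  (6, 8): 3 passages
  (8, 5): 3 passages
  (9, 1): 3 passages
  (9, 3): 3 passages
  (9, 10): 3 passages
  (10, 1): 3 passages
  (10, 6): 3 passages
  (10, 8): 3 passages
Total junctions: 13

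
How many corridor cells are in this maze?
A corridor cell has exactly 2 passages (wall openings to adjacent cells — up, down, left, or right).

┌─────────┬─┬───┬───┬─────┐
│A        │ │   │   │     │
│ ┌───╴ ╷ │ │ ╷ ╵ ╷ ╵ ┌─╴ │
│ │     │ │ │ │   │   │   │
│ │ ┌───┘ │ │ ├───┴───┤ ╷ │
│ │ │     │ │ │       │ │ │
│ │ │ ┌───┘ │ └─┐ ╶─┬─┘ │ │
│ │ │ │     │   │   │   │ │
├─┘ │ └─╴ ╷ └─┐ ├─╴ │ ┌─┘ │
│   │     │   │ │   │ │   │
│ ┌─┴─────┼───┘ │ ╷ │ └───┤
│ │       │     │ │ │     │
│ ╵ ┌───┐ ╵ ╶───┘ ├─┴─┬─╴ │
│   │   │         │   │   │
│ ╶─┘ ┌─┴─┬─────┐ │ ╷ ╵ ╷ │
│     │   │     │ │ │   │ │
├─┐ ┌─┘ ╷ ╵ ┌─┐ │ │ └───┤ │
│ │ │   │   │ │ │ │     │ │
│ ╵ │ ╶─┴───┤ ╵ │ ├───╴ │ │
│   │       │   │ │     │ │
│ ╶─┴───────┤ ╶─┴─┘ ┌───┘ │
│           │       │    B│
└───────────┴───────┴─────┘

Counting cells with exactly 2 passages:
Total corridor cells: 115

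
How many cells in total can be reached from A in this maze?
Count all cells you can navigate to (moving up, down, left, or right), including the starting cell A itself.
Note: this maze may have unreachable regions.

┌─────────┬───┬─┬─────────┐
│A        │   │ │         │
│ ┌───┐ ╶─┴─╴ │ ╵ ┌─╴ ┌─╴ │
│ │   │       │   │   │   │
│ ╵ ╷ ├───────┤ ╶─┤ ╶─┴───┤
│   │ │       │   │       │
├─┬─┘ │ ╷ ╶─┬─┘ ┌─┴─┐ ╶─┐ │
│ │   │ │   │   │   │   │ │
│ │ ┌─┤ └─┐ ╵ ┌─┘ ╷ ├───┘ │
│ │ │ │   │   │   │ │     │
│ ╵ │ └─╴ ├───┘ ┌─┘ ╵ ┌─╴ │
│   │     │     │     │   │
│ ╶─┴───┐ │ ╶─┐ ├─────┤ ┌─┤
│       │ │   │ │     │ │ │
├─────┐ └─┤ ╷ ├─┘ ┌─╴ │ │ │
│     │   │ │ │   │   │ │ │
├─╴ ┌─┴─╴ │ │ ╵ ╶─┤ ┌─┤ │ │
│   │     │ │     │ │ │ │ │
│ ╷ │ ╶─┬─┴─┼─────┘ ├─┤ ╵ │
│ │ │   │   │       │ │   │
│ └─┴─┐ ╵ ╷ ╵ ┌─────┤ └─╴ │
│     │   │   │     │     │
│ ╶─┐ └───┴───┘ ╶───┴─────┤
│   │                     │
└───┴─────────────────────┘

Using BFS/flood-fill to find all reachable cells from A:
Maze size: 12 × 13 = 156 total cells
27 cell(s) are walled off and cannot be reached from A.
Reachable cells: 129

Reachable region (· marks reachable cells):

┌─────────┬───┬─┬─────────┐
│A · · · ·│· ·│·│· · · · ·│
│ ┌───┐ ╶─┴─╴ │ ╵ ┌─╴ ┌─╴ │
│·│· ·│· · · ·│· ·│· ·│· ·│
│ ╵ ╷ ├───────┤ ╶─┤ ╶─┴───┤
│· ·│·│· · · ·│· ·│· · · ·│
├─┬─┘ │ ╷ ╶─┬─┘ ┌─┴─┐ ╶─┐ │
│·│· ·│·│· ·│· ·│· ·│· ·│·│
│ │ ┌─┤ └─┐ ╵ ┌─┘ ╷ ├───┘ │
│·│·│·│· ·│· ·│· ·│·│· · ·│
│ ╵ │ └─╴ ├───┘ ┌─┘ ╵ ┌─╴ │
│· ·│· · ·│· · ·│· · ·│· ·│
│ ╶─┴───┐ │ ╶─┐ ├─────┤ ┌─┤
│· · · ·│·│· ·│·│· · ·│·│·│
├─────┐ └─┤ ╷ ├─┘ ┌─╴ │ │ │
│     │· ·│·│·│· ·│· ·│·│·│
├─╴ ┌─┴─╴ │ │ ╵ ╶─┤ ┌─┤ │ │
│   │· · ·│·│· · ·│·│ │·│·│
│ ╷ │ ╶─┬─┴─┼─────┘ ├─┤ ╵ │
│ │ │· ·│· ·│· · · ·│·│· ·│
│ └─┴─┐ ╵ ╷ ╵ ┌─────┤ └─╴ │
│     │· ·│· ·│     │· · ·│
│ ╶─┐ └───┴───┘ ╶───┴─────┤
│   │                     │
└───┴─────────────────────┘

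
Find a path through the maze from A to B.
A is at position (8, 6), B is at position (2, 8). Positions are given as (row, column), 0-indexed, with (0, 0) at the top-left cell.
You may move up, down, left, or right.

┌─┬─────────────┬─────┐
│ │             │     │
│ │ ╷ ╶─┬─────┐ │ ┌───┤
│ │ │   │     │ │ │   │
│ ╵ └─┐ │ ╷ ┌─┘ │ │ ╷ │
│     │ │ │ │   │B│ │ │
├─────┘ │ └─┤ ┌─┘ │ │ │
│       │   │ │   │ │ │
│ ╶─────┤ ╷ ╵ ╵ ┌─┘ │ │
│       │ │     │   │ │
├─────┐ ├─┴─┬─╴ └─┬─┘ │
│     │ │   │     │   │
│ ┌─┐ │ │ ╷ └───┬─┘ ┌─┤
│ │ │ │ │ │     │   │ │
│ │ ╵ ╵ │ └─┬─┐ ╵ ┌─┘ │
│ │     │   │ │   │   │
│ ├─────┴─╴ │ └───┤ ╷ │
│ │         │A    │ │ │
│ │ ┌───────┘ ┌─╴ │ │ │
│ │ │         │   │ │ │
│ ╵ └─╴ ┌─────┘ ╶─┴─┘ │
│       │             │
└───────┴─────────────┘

Finding the shortest path from (8, 6) to (2, 8):
Path length: 46 steps
Directions: down → left → left → left → down → left → left → left → up → up → up → up → up → right → right → down → down → right → up → up → up → left → left → left → up → right → right → right → up → up → left → up → right → right → right → right → right → down → down → left → down → down → right → up → right → up

Solution:

┌─┬─────────────┬─────┐
│ │  ↱ → → → → ↓│     │
│ │ ╷ ╶─┬─────┐ │ ┌───┤
│ │ │↑ ↰│     │↓│ │   │
│ ╵ └─┐ │ ╷ ┌─┘ │ │ ╷ │
│     │↑│ │ │↓ ↲│B│ │ │
├─────┘ │ └─┤ ┌─┘ │ │ │
│↱ → → ↑│   │↓│↱ ↑│ │ │
│ ╶─────┤ ╷ ╵ ╵ ┌─┘ │ │
│↑ ← ← ↰│ │  ↳ ↑│   │ │
├─────┐ ├─┴─┬─╴ └─┬─┘ │
│↱ → ↓│↑│   │     │   │
│ ┌─┐ │ │ ╷ └───┬─┘ ┌─┤
│↑│ │↓│↑│ │     │   │ │
│ │ ╵ ╵ │ └─┬─┐ ╵ ┌─┘ │
│↑│  ↳ ↑│   │ │   │   │
│ ├─────┴─╴ │ └───┤ ╷ │
│↑│         │A    │ │ │
│ │ ┌───────┘ ┌─╴ │ │ │
│↑│ │  ↓ ← ← ↲│   │ │ │
│ ╵ └─╴ ┌─────┘ ╶─┴─┘ │
│↑ ← ← ↲│             │
└───────┴─────────────┘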